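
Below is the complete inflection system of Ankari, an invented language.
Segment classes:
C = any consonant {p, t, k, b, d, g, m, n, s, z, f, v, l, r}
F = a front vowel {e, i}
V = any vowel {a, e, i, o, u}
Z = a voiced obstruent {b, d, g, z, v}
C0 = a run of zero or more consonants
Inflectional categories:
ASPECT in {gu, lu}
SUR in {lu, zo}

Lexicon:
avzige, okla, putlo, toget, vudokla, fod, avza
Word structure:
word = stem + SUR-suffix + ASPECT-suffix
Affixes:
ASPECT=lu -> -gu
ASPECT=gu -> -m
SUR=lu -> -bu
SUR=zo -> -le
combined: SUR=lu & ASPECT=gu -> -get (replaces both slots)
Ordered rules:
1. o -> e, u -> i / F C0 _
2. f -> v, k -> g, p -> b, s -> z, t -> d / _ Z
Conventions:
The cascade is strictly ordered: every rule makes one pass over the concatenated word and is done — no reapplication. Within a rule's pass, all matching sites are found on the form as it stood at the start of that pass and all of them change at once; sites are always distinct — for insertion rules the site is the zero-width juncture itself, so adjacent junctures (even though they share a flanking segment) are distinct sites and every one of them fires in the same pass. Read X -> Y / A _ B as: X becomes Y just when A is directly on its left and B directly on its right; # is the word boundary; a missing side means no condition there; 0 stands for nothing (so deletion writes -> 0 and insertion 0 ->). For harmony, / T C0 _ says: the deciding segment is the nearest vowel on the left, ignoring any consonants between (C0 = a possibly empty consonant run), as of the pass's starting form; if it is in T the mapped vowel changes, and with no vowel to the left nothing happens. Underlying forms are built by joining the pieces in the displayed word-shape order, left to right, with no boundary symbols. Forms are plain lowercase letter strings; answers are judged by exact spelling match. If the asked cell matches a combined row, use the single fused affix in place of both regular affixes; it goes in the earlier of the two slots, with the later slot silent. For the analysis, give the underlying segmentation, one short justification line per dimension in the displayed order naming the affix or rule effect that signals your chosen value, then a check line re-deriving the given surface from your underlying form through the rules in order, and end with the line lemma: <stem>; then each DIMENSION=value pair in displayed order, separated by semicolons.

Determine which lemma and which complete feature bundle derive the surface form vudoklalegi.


underlying: vudokla-le-gu
ASPECT=lu - signalled by the affix -gu
SUR=zo - signalled by the affix -le
check: vudoklalegu -> vudoklalegi -> vudoklalegi
lemma: vudokla; ASPECT=lu; SUR=zo


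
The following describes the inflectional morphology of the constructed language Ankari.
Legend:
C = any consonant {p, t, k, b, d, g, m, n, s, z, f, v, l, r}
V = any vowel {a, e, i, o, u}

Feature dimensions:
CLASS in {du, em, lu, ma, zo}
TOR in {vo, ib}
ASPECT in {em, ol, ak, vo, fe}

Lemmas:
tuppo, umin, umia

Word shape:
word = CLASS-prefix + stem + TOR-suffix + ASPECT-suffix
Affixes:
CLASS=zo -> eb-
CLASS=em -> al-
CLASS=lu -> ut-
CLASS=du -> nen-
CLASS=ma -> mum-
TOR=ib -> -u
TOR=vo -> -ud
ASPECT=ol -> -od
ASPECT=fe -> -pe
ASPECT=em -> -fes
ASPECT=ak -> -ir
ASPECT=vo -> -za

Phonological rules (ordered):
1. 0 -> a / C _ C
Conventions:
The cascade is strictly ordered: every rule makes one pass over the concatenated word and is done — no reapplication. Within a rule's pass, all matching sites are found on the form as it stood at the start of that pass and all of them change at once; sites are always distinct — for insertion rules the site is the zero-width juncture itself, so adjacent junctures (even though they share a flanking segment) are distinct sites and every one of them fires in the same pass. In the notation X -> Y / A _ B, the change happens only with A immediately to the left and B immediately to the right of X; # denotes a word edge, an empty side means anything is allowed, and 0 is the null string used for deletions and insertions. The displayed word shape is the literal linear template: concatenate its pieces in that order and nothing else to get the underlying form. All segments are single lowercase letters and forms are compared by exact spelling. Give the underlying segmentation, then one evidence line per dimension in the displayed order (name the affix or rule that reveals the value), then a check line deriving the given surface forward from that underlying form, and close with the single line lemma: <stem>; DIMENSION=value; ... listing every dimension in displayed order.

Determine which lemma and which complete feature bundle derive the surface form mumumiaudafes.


underlying: mum-umia-ud-fes
CLASS=ma - signalled by the affix mum-
TOR=vo - signalled by the affix -ud
ASPECT=em - signalled by the affix -fes
check: mumumiaudfes -> mumumiaudafes
lemma: umia; CLASS=ma; TOR=vo; ASPECT=em


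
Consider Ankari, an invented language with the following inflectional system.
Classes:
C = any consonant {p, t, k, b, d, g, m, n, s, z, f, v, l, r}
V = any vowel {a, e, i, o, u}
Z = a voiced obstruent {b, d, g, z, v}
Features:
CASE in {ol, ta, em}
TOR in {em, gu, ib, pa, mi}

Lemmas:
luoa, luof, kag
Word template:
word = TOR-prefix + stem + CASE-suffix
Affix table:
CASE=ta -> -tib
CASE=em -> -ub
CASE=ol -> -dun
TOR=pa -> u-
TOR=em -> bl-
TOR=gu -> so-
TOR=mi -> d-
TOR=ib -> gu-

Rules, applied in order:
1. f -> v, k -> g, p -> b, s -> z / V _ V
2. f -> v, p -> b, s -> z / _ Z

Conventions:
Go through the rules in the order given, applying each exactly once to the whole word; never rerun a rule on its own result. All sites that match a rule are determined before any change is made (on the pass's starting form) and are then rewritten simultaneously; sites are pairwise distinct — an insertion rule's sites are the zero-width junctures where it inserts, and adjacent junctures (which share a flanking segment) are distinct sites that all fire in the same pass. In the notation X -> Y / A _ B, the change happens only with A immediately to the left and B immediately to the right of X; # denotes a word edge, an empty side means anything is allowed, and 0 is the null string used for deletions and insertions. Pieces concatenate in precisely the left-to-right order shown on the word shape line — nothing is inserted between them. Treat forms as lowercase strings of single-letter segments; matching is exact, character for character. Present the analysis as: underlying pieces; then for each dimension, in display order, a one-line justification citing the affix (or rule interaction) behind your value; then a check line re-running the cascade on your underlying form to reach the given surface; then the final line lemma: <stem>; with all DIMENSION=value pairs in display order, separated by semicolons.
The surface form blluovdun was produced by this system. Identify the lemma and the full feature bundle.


underlying: bl-luof-dun
CASE=ol - signalled by the affix -dun
TOR=em - signalled by the affix bl-
check: blluofdun -> blluofdun -> blluovdun
lemma: luof; CASE=ol; TOR=em


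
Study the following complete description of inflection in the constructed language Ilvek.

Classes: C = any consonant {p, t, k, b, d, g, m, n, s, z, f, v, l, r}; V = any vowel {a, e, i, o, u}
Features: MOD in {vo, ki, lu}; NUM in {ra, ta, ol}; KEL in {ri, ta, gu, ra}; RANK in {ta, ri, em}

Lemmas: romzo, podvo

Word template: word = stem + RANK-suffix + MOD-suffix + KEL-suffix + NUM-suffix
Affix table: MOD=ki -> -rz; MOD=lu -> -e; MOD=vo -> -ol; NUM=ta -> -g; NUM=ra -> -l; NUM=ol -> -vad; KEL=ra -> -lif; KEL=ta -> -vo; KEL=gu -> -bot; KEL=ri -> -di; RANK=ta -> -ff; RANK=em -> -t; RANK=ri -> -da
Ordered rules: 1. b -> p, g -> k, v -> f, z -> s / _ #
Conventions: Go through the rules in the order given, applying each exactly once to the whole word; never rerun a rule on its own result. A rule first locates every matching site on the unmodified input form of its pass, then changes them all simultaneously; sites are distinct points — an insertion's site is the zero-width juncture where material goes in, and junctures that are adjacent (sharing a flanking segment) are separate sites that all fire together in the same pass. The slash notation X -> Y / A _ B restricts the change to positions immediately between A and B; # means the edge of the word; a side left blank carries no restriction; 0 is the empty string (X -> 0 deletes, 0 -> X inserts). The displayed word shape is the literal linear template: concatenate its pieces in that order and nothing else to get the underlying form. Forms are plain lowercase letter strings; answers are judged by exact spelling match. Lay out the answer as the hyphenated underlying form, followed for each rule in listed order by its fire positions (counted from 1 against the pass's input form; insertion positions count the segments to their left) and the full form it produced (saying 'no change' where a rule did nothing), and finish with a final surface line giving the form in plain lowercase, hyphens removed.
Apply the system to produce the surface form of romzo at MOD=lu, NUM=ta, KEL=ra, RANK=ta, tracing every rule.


underlying: romzo-ff-e-lif-g
1. b -> p, g -> k, v -> f, z -> s / _ #: fires at position(s) 12: romzoffelifk
surface: romzoffelifk


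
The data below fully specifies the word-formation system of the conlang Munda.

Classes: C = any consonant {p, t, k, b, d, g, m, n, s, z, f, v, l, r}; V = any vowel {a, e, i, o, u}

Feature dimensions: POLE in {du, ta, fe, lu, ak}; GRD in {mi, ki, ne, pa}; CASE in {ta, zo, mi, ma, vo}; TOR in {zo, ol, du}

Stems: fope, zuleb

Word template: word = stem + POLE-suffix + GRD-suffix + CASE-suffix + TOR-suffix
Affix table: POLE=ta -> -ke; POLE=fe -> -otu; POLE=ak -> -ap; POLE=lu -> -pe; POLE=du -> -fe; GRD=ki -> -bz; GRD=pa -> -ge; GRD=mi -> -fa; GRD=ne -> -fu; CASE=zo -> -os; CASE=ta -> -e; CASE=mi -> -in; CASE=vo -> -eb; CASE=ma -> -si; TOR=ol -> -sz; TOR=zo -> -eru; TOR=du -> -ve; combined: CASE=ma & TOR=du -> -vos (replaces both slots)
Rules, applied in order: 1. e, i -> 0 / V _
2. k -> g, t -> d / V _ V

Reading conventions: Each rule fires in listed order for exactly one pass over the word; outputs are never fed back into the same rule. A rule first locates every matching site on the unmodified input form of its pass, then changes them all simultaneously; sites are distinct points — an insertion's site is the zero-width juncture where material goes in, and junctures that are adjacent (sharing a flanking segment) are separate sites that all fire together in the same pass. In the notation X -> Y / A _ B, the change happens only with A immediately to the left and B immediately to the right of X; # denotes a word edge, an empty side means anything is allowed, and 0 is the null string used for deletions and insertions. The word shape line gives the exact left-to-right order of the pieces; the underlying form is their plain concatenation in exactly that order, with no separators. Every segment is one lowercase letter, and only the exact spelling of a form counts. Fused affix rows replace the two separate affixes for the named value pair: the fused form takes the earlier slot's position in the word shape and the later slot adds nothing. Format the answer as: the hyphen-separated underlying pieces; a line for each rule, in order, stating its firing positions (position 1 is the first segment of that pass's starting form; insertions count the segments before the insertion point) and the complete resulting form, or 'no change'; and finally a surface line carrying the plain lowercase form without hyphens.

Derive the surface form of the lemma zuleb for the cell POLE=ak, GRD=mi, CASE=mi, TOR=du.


underlying: zuleb-ap-fa-in-ve
1. e, i -> 0 / V _: fires at position(s) 10: zulebapfanve
2. k -> g, t -> d / V _ V: no change
surface: zulebapfanve


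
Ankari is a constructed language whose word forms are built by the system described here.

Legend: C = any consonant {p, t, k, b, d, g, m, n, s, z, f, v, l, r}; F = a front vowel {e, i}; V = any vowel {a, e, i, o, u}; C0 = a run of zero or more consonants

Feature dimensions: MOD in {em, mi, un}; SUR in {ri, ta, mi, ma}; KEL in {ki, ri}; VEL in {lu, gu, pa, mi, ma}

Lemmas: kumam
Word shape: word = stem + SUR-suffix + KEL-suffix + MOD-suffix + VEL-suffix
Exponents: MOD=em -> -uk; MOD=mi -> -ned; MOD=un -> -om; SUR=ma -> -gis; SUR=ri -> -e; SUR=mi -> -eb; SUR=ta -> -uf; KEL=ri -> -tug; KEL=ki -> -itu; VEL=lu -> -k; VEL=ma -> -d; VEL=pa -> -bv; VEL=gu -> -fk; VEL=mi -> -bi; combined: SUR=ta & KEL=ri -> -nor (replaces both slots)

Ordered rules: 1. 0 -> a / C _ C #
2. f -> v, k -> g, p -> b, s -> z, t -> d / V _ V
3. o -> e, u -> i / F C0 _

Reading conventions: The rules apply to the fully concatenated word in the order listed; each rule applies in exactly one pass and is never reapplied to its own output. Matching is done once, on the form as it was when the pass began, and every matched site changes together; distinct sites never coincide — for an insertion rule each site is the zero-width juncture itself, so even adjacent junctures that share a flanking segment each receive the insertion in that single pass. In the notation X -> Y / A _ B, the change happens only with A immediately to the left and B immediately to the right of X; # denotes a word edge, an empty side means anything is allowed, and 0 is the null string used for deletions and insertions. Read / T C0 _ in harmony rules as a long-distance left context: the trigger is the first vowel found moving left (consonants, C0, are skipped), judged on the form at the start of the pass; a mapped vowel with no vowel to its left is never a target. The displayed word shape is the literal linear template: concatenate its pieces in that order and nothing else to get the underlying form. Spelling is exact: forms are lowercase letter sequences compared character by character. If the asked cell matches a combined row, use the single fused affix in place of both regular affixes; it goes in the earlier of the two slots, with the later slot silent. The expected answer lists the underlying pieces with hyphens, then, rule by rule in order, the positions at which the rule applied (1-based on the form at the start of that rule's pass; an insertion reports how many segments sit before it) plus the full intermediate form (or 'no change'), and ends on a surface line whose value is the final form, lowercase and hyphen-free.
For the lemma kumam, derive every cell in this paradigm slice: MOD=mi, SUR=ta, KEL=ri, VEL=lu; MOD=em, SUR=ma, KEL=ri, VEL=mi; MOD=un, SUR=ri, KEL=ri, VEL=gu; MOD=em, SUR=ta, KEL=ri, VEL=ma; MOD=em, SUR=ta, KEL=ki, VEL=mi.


cell MOD=mi, SUR=ta, KEL=ri, VEL=lu:
underlying: kumam-nor-ned-k
1. 0 -> a / C _ C #: inserts after position(s) 11: kumamnornedak
2. f -> v, k -> g, p -> b, s -> z, t -> d / V _ V: no change
3. o -> e, u -> i / F C0 _: no change
surface: kumamnornedak

cell MOD=em, SUR=ma, KEL=ri, VEL=mi:
underlying: kumam-gis-tug-uk-bi
1. 0 -> a / C _ C #: no change
2. f -> v, k -> g, p -> b, s -> z, t -> d / V _ V: no change
3. o -> e, u -> i / F C0 _: fires at position(s) 10: kumamgistigukbi
surface: kumamgistigukbi

cell MOD=un, SUR=ri, KEL=ri, VEL=gu:
underlying: kumam-e-tug-om-fk
1. 0 -> a / C _ C #: inserts after position(s) 12: kumametugomfak
2. f -> v, k -> g, p -> b, s -> z, t -> d / V _ V: fires at position(s) 7: kumamedugomfak
3. o -> e, u -> i / F C0 _: fires at position(s) 8: kumamedigomfak
surface: kumamedigomfak

cell MOD=em, SUR=ta, KEL=ri, VEL=ma:
underlying: kumam-nor-uk-d
1. 0 -> a / C _ C #: inserts after position(s) 10: kumamnorukad
2. f -> v, k -> g, p -> b, s -> z, t -> d / V _ V: fires at position(s) 10: kumamnorugad
3. o -> e, u -> i / F C0 _: no change
surface: kumamnorugad

cell MOD=em, SUR=ta, KEL=ki, VEL=mi:
underlying: kumam-uf-itu-uk-bi
1. 0 -> a / C _ C #: no change
2. f -> v, k -> g, p -> b, s -> z, t -> d / V _ V: fires at position(s) 7, 9: kumamuviduukbi
3. o -> e, u -> i / F C0 _: fires at position(s) 10: kumamuvidiukbi
surface: kumamuvidiukbi


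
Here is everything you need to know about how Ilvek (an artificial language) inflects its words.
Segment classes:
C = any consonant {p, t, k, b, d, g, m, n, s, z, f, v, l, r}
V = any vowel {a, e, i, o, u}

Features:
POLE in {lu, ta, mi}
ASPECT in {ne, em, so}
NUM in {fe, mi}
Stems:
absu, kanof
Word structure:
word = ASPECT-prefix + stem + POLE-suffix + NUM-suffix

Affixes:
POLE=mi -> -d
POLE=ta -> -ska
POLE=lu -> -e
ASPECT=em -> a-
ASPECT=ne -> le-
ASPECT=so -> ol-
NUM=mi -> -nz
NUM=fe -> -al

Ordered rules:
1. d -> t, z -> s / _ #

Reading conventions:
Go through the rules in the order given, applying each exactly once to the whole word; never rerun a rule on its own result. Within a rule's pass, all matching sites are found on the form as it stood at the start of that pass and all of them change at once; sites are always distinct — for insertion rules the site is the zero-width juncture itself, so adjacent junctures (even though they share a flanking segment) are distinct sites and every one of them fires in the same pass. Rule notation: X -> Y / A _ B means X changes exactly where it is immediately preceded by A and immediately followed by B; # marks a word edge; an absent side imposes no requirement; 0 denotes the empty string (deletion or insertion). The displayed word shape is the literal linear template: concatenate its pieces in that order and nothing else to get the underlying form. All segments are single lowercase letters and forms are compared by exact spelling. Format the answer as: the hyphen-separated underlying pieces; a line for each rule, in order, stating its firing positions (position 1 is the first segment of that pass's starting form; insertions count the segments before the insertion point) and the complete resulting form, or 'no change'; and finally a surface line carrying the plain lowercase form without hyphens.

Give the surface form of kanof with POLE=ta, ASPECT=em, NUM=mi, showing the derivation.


underlying: a-kanof-ska-nz
1. d -> t, z -> s / _ #: fires at position(s) 11: akanofskans
surface: akanofskans


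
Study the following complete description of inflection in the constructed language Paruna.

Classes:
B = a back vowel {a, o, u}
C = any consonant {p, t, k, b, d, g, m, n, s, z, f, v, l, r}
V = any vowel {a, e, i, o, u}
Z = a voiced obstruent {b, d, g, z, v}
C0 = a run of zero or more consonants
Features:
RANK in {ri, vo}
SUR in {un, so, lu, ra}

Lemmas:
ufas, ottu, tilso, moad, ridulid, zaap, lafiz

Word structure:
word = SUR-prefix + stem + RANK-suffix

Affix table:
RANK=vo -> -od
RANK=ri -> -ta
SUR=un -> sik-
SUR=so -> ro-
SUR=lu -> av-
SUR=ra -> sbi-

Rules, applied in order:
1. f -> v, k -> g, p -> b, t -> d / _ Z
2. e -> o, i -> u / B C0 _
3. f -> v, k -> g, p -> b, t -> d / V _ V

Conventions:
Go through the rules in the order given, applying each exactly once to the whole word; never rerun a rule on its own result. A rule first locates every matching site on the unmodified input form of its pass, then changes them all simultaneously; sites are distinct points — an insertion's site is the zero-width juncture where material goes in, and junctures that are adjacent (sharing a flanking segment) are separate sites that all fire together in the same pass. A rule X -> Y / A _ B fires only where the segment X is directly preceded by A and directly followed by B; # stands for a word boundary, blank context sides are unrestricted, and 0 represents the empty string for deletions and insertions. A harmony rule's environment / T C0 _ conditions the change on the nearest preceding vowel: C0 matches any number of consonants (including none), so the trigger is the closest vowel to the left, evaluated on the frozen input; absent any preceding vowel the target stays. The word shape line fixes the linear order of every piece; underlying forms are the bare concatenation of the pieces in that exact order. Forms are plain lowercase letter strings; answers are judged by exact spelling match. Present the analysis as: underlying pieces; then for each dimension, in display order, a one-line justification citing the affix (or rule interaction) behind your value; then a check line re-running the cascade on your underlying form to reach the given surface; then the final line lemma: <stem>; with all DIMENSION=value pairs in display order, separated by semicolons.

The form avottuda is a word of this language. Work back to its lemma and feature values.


underlying: av-ottu-ta
RANK=ri - signalled by the affix -ta
SUR=lu - signalled by the affix av-
check: avottuta -> avottuta -> avottuta -> avottuda
lemma: ottu; RANK=ri; SUR=lu


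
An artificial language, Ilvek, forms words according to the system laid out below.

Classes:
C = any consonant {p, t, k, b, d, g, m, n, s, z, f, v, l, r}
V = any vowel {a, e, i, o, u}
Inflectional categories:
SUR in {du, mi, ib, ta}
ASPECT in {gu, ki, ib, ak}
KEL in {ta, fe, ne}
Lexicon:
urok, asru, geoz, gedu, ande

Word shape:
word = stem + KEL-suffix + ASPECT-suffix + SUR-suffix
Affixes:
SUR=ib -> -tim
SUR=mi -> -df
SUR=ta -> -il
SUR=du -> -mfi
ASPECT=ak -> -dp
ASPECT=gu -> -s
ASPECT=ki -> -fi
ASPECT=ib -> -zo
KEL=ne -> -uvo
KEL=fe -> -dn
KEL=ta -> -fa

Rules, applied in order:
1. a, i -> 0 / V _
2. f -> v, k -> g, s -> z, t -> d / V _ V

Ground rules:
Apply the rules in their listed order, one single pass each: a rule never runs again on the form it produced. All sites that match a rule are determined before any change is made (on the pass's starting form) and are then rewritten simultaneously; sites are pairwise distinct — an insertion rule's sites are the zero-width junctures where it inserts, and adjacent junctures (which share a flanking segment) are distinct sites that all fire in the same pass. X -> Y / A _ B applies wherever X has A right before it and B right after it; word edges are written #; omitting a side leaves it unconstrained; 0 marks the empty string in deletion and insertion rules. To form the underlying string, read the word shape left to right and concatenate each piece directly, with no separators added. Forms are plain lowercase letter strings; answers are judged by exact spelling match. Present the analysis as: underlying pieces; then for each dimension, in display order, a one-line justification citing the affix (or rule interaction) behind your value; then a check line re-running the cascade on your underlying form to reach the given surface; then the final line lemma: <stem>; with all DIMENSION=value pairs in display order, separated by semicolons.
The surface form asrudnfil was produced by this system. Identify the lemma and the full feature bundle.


underlying: asru-dn-fi-il
SUR=ta - signalled by the affix -il
ASPECT=ki - signalled by the affix -fi
KEL=fe - signalled by the affix -dn
check: asrudnfiil -> asrudnfil -> asrudnfil
lemma: asru; SUR=ta; ASPECT=ki; KEL=fe


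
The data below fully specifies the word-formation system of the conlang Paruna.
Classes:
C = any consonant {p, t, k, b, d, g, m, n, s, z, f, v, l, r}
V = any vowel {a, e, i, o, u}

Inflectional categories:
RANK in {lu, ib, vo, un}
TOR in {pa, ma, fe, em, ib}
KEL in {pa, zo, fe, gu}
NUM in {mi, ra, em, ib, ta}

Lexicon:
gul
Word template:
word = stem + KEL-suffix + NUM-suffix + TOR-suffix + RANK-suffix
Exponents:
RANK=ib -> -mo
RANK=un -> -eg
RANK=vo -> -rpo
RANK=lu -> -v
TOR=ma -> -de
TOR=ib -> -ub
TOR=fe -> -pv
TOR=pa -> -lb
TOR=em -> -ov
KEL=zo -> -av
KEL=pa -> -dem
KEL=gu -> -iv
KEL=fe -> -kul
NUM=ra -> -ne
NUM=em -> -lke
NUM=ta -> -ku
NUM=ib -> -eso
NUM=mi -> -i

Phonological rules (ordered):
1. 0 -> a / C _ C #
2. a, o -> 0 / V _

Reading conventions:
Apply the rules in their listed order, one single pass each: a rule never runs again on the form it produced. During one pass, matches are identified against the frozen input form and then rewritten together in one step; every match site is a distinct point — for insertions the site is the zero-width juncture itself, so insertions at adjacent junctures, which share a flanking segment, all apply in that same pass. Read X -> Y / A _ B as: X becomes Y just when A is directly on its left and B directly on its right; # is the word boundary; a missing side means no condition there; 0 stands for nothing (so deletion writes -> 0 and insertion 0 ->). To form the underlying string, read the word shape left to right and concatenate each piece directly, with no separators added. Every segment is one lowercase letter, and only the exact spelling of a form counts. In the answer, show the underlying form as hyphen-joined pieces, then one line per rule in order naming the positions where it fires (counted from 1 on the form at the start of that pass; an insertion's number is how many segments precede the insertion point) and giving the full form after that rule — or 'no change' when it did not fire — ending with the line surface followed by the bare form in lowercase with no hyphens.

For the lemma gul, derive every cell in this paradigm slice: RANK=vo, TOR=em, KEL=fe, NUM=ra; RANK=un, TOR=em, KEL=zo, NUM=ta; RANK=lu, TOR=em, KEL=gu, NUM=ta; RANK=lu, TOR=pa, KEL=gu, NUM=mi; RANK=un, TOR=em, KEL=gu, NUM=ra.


cell RANK=vo, TOR=em, KEL=fe, NUM=ra:
underlying: gul-kul-ne-ov-rpo
1. 0 -> a / C _ C #: no change
2. a, o -> 0 / V _: fires at position(s) 9: gulkulnevrpo
surface: gulkulnevrpo

cell RANK=un, TOR=em, KEL=zo, NUM=ta:
underlying: gul-av-ku-ov-eg
1. 0 -> a / C _ C #: no change
2. a, o -> 0 / V _: fires at position(s) 8: gulavkuveg
surface: gulavkuveg

cell RANK=lu, TOR=em, KEL=gu, NUM=ta:
underlying: gul-iv-ku-ov-v
1. 0 -> a / C _ C #: inserts after position(s) 9: gulivkuovav
2. a, o -> 0 / V _: fires at position(s) 8: gulivkuvav
surface: gulivkuvav

cell RANK=lu, TOR=pa, KEL=gu, NUM=mi:
underlying: gul-iv-i-lb-v
1. 0 -> a / C _ C #: inserts after position(s) 8: gulivilbav
2. a, o -> 0 / V _: no change
surface: gulivilbav

cell RANK=un, TOR=em, KEL=gu, NUM=ra:
underlying: gul-iv-ne-ov-eg
1. 0 -> a / C _ C #: no change
2. a, o -> 0 / V _: fires at position(s) 8: gulivneveg
surface: gulivneveg


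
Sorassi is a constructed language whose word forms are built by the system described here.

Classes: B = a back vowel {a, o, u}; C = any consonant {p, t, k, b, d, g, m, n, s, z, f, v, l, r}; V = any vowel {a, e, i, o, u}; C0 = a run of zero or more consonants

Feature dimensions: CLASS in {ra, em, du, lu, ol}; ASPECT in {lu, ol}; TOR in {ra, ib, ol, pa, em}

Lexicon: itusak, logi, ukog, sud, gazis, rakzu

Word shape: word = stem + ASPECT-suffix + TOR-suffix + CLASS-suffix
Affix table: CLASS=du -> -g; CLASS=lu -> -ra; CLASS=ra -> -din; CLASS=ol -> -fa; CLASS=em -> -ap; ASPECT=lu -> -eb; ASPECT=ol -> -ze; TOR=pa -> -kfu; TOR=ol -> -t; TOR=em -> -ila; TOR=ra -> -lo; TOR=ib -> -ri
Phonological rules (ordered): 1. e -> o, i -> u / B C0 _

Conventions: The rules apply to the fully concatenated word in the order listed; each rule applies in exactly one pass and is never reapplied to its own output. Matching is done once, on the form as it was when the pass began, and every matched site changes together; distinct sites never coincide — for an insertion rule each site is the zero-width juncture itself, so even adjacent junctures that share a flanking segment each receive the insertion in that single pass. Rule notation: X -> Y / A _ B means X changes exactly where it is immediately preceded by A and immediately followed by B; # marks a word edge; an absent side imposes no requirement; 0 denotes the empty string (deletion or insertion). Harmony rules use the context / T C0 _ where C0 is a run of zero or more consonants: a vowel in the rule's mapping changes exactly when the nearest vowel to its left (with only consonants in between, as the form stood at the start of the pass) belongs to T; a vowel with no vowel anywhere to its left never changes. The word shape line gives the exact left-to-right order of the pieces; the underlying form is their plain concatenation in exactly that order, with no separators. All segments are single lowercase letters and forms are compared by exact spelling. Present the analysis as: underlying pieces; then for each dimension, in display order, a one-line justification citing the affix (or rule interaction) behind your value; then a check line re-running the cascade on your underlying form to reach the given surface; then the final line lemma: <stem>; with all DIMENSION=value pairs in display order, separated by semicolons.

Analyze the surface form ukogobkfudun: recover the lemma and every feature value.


underlying: ukog-eb-kfu-din
CLASS=ra - signalled by the affix -din
ASPECT=lu - signalled by the affix -eb
TOR=pa - signalled by the affix -kfu
check: ukogebkfudin -> ukogobkfudun
lemma: ukog; CLASS=ra; ASPECT=lu; TOR=pa


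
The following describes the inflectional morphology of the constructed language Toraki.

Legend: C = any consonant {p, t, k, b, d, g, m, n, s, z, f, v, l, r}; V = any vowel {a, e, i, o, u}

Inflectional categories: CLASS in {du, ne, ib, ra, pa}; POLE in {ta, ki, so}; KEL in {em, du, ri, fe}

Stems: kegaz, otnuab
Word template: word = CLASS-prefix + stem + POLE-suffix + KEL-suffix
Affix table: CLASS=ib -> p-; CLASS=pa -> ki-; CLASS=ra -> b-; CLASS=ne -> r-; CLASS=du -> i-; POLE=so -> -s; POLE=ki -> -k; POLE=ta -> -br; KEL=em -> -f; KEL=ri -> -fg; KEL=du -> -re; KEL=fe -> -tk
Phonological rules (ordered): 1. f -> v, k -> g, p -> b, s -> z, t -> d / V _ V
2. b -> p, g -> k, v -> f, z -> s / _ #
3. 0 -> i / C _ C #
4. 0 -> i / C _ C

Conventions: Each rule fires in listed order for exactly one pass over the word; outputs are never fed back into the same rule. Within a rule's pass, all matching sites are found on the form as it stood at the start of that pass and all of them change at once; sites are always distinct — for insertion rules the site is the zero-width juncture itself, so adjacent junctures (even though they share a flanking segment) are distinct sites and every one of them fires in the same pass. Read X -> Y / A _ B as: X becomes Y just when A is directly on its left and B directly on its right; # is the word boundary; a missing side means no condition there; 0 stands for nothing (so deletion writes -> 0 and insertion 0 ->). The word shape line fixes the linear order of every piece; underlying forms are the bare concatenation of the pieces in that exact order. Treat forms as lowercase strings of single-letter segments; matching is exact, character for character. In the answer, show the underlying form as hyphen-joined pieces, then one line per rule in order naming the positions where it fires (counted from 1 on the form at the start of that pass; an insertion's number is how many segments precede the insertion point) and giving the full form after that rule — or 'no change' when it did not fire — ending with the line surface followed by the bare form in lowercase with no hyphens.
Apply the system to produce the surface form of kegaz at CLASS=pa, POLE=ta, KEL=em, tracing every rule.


underlying: ki-kegaz-br-f
1. f -> v, k -> g, p -> b, s -> z, t -> d / V _ V: fires at position(s) 3: kigegazbrf
2. b -> p, g -> k, v -> f, z -> s / _ #: no change
3. 0 -> i / C _ C #: inserts after position(s) 9: kigegazbrif
4. 0 -> i / C _ C: inserts after position(s) 7, 8: kigegazibirif
surface: kigegazibirif


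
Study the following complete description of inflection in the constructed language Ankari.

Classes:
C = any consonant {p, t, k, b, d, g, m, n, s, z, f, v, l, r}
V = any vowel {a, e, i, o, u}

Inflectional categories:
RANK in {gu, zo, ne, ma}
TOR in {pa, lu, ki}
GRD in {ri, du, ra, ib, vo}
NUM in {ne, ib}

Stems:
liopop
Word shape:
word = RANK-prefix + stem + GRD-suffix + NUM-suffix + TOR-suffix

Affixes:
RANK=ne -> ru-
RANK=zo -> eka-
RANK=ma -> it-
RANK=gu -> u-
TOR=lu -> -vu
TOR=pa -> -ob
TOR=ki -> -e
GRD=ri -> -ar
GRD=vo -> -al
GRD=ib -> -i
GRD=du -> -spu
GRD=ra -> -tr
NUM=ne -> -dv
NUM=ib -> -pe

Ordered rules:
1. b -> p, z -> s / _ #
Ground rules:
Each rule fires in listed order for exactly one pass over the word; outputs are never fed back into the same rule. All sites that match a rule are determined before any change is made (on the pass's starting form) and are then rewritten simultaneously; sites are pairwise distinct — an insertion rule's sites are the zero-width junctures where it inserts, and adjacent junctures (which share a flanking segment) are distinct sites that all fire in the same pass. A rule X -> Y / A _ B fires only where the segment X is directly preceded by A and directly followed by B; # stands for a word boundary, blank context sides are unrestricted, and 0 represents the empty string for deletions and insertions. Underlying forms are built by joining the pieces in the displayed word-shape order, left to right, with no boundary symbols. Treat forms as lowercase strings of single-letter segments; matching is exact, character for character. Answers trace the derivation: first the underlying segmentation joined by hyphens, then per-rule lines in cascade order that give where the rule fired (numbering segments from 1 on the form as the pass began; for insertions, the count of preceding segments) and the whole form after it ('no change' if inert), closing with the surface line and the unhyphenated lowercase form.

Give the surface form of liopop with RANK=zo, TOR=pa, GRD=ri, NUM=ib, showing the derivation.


underlying: eka-liopop-ar-pe-ob
1. b -> p, z -> s / _ #: fires at position(s) 15: ekaliopoparpeop
surface: ekaliopoparpeop


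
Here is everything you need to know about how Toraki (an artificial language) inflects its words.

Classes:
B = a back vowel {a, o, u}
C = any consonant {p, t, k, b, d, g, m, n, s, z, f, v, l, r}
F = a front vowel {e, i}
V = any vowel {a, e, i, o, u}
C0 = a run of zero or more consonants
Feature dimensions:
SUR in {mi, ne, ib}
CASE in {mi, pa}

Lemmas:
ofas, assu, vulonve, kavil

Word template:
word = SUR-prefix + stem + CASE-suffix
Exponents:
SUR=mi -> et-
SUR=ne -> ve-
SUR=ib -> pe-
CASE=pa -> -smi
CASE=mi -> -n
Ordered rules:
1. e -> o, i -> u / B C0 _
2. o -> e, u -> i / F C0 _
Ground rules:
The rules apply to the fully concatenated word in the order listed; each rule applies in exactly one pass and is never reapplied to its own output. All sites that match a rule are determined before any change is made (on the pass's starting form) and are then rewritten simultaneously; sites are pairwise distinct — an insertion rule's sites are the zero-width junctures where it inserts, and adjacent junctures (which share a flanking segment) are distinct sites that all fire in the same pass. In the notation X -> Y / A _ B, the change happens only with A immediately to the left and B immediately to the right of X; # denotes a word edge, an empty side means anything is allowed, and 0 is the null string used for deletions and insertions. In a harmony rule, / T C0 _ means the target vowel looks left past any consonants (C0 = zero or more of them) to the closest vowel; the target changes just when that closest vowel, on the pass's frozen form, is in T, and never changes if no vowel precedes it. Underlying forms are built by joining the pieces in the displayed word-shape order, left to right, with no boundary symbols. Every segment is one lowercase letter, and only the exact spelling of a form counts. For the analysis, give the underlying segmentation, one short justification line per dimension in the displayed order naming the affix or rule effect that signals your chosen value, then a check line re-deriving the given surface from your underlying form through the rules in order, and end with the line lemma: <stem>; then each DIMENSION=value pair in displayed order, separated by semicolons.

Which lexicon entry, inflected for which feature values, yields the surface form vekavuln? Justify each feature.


underlying: ve-kavil-n
SUR=ne - signalled by the affix ve-
CASE=mi - signalled by the affix -n
check: vekaviln -> vekavuln -> vekavuln
lemma: kavil; SUR=ne; CASE=mi


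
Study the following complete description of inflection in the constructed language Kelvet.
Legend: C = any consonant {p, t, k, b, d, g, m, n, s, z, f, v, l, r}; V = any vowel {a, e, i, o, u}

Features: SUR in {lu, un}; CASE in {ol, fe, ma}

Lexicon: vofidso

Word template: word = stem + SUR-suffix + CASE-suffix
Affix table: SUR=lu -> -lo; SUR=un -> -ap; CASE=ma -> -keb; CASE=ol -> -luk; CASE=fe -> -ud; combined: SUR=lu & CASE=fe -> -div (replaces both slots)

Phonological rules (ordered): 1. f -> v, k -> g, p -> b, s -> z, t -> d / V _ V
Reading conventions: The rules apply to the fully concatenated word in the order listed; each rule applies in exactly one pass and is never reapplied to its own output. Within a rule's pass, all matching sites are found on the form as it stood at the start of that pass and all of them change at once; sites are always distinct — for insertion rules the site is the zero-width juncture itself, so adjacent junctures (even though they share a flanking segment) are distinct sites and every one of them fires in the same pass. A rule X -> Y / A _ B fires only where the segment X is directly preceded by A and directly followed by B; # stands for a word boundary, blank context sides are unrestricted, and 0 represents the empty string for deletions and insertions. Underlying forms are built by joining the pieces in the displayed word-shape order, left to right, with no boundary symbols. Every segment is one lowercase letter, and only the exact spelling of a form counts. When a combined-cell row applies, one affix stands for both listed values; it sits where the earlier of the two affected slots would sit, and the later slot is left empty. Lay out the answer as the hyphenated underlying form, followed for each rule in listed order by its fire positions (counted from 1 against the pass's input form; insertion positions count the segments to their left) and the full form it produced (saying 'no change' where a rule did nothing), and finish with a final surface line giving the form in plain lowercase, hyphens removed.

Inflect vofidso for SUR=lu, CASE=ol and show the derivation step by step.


underlying: vofidso-lo-luk
1. f -> v, k -> g, p -> b, s -> z, t -> d / V _ V: fires at position(s) 3: vovidsololuk
surface: vovidsololuk


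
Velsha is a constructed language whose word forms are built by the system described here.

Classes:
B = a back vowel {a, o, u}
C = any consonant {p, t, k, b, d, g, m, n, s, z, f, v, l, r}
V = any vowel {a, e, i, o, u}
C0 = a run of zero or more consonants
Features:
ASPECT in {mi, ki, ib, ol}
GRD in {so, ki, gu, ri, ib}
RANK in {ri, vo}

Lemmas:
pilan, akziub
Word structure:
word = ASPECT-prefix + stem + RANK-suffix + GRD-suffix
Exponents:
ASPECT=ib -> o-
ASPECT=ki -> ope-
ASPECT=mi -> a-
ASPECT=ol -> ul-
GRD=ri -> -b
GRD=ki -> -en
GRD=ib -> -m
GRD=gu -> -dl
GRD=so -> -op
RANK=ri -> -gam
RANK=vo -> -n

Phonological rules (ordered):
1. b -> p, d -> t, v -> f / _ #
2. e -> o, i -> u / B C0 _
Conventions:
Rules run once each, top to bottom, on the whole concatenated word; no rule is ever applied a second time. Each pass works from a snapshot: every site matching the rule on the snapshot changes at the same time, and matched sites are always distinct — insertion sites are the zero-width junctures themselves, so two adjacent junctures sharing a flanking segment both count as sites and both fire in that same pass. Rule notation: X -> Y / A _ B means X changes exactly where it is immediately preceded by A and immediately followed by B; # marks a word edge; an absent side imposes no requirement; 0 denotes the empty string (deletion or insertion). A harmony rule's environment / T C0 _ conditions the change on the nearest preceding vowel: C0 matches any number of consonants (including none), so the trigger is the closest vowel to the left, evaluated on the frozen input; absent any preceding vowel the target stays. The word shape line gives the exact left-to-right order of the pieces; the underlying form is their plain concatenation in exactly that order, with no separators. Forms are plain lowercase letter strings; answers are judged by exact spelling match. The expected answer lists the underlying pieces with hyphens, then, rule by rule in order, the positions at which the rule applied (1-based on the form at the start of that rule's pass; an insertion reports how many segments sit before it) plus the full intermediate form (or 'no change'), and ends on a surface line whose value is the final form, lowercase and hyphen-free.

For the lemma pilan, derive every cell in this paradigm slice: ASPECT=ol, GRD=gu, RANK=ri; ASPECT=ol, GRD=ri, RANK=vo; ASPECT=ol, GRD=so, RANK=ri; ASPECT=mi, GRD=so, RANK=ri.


cell ASPECT=ol, GRD=gu, RANK=ri:
underlying: ul-pilan-gam-dl
1. b -> p, d -> t, v -> f / _ #: no change
2. e -> o, i -> u / B C0 _: fires at position(s) 4: ulpulangamdl
surface: ulpulangamdl

cell ASPECT=ol, GRD=ri, RANK=vo:
underlying: ul-pilan-n-b
1. b -> p, d -> t, v -> f / _ #: fires at position(s) 9: ulpilannp
2. e -> o, i -> u / B C0 _: fires at position(s) 4: ulpulannp
surface: ulpulannp

cell ASPECT=ol, GRD=so, RANK=ri:
underlying: ul-pilan-gam-op
1. b -> p, d -> t, v -> f / _ #: no change
2. e -> o, i -> u / B C0 _: fires at position(s) 4: ulpulangamop
surface: ulpulangamop

cell ASPECT=mi, GRD=so, RANK=ri:
underlying: a-pilan-gam-op
1. b -> p, d -> t, v -> f / _ #: no change
2. e -> o, i -> u / B C0 _: fires at position(s) 3: apulangamop
surface: apulangamop
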